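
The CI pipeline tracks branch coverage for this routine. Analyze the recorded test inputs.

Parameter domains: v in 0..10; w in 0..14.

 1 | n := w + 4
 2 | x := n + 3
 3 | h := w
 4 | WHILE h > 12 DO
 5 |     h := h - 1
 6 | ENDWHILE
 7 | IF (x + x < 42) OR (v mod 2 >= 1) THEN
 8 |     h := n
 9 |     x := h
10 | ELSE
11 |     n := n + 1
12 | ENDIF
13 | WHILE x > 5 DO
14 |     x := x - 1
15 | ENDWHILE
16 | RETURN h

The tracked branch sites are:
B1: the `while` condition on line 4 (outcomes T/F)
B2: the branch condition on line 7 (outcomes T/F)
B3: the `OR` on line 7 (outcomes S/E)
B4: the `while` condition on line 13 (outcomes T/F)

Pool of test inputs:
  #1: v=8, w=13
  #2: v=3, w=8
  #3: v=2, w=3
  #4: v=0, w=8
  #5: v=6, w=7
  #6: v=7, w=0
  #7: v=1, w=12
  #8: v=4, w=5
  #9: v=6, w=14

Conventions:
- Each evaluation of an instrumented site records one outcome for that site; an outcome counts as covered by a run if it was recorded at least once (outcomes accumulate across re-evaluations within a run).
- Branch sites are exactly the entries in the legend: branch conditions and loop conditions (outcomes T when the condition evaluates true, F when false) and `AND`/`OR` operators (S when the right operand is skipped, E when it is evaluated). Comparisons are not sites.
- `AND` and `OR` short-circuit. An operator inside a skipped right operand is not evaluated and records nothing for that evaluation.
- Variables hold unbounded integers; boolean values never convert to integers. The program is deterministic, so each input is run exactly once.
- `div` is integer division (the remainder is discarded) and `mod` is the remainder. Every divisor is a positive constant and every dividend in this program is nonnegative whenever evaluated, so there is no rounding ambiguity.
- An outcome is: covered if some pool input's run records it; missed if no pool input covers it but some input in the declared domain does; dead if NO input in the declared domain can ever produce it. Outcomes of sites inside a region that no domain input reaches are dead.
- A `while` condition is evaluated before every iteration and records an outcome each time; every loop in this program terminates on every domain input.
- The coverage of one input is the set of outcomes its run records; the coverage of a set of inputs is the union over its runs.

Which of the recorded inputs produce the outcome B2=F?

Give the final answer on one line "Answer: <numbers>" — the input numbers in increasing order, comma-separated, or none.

input #1 (v=8, w=13): never hits B2=F
input #2 (v=3, w=8): never hits B2=F
input #3 (v=2, w=3): never hits B2=F
input #4 (v=0, w=8): never hits B2=F
input #5 (v=6, w=7): never hits B2=F
input #6 (v=7, w=0): never hits B2=F
input #7 (v=1, w=12): never hits B2=F
input #8 (v=4, w=5): never hits B2=F
input #9 (v=6, w=14): hits B2=F

Answer: 9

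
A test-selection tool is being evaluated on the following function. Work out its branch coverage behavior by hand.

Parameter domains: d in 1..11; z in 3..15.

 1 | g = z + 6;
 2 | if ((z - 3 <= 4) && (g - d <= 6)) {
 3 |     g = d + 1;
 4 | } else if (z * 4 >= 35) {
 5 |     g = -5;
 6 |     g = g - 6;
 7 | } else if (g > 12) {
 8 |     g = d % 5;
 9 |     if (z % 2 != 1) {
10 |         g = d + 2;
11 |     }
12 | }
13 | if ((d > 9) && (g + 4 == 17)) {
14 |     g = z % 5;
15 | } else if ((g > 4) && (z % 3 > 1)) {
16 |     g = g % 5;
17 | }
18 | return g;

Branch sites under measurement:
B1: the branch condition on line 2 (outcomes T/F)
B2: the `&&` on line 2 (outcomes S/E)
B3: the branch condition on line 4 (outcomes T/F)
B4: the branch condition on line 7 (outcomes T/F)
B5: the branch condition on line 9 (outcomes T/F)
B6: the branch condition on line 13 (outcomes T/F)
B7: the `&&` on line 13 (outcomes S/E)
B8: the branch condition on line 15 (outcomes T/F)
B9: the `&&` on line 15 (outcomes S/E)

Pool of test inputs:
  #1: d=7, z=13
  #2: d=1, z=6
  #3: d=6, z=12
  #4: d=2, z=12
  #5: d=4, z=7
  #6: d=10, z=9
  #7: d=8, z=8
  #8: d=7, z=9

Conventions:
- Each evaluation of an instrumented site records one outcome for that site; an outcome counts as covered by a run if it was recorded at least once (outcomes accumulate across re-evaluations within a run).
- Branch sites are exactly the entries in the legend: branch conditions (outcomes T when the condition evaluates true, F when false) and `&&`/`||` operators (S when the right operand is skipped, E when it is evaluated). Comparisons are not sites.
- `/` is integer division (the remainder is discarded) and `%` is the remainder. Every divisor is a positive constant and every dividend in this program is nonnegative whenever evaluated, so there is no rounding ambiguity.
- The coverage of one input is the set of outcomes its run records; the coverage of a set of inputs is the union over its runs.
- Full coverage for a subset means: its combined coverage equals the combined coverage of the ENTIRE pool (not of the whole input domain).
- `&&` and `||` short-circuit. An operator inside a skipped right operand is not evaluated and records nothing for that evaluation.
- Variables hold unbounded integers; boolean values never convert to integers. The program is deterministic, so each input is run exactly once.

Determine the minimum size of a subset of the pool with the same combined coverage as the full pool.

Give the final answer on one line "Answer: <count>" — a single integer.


run #1 (d=7, z=13) runs B2->S, B1->F, B3->T, B7->S, B6->F, B9->S, B8->F; records B1=F, B2=S, B3=T, B6=F, B7=S, B8=F, B9=S
run #2 (d=1, z=6) runs B2->E, B1->F, B3->F, B4->F, B7->S, B6->F, B9->E, B8->F; records B1=F, B2=E, B3=F, B4=F, B6=F, B7=S, B8=F, B9=E
run #3 (d=6, z=12) runs B2->S, B1->F, B3->T, B7->S, B6->F, B9->S, B8->F; records B1=F, B2=S, B3=T, B6=F, B7=S, B8=F, B9=S
run #4 (d=2, z=12) runs B2->S, B1->F, B3->T, B7->S, B6->F, B9->S, B8->F; records B1=F, B2=S, B3=T, B6=F, B7=S, B8=F, B9=S
run #5 (d=4, z=7) runs B2->E, B1->F, B3->F, B4->T, B5->F, B7->S, B6->F, B9->S, B8->F; records B1=F, B2=E, B3=F, B4=T, B5=F, B6=F, B7=S, B8=F, B9=S
run #6 (d=10, z=9) runs B2->S, B1->F, B3->T, B7->E, B6->F, B9->S, B8->F; records B1=F, B2=S, B3=T, B6=F, B7=E, B8=F, B9=S
run #7 (d=8, z=8) runs B2->S, B1->F, B3->F, B4->T, B5->T, B7->S, B6->F, B9->E, B8->T; records B1=F, B2=S, B3=F, B4=T, B5=T, B6=F, B7=S, B8=T, B9=E
run #8 (d=7, z=9) runs B2->S, B1->F, B3->T, B7->S, B6->F, B9->S, B8->F; records B1=F, B2=S, B3=T, B6=F, B7=S, B8=F, B9=S
union over all inputs: B1=F, B2=S, B2=E, B3=T, B3=F, B4=T, B4=F, B5=T, B5=F, B6=F, B7=S, B7=E, B8=T, B8=F, B9=S, B9=E (16 outcomes)
no size-1 subset reaches all 16 outcomes (best union: 9/16)
no size-2 subset reaches all 16 outcomes (best union: 13/16)
no size-3 subset reaches all 16 outcomes (best union: 15/16)
inputs {2, 5, 6, 7} (size 4) cover everything; no size-4 subset with a lexicographically smaller index list covers all 16
Answer: 4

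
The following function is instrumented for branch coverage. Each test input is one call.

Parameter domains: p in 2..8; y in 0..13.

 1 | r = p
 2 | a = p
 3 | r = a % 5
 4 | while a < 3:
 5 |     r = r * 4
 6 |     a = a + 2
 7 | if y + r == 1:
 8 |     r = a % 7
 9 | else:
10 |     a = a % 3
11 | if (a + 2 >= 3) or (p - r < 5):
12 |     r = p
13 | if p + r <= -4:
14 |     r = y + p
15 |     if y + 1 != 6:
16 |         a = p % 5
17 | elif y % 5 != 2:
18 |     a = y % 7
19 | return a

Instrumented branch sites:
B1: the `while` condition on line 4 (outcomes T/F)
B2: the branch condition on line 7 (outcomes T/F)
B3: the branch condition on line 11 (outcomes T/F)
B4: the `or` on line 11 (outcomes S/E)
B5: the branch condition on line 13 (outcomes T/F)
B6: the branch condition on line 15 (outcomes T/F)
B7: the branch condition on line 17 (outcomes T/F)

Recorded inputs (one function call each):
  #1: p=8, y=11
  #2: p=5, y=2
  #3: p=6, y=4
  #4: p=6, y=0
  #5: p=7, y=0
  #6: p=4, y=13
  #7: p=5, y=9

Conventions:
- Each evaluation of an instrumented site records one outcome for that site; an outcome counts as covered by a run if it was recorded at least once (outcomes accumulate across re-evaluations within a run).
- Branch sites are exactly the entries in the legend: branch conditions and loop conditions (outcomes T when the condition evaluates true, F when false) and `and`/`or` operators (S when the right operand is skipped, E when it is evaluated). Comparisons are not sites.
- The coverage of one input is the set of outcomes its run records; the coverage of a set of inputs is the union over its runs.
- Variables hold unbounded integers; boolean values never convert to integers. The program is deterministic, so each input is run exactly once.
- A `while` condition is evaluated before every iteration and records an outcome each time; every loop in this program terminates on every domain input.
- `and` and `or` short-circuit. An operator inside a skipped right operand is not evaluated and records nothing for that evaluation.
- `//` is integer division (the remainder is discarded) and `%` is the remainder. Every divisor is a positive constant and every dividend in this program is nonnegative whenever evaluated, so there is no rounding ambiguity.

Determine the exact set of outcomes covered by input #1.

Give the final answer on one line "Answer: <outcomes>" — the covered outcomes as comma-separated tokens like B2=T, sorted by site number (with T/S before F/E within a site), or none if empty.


Running input #1 (p=8, y=11), event by event:
  B1->F, B2->F, B4->S, B3->T, B5->F, B7->T
as a set, this run covers: B1=F, B2=F, B3=T, B4=S, B5=F, B7=T
Answer: B1=F, B2=F, B3=T, B4=S, B5=F, B7=T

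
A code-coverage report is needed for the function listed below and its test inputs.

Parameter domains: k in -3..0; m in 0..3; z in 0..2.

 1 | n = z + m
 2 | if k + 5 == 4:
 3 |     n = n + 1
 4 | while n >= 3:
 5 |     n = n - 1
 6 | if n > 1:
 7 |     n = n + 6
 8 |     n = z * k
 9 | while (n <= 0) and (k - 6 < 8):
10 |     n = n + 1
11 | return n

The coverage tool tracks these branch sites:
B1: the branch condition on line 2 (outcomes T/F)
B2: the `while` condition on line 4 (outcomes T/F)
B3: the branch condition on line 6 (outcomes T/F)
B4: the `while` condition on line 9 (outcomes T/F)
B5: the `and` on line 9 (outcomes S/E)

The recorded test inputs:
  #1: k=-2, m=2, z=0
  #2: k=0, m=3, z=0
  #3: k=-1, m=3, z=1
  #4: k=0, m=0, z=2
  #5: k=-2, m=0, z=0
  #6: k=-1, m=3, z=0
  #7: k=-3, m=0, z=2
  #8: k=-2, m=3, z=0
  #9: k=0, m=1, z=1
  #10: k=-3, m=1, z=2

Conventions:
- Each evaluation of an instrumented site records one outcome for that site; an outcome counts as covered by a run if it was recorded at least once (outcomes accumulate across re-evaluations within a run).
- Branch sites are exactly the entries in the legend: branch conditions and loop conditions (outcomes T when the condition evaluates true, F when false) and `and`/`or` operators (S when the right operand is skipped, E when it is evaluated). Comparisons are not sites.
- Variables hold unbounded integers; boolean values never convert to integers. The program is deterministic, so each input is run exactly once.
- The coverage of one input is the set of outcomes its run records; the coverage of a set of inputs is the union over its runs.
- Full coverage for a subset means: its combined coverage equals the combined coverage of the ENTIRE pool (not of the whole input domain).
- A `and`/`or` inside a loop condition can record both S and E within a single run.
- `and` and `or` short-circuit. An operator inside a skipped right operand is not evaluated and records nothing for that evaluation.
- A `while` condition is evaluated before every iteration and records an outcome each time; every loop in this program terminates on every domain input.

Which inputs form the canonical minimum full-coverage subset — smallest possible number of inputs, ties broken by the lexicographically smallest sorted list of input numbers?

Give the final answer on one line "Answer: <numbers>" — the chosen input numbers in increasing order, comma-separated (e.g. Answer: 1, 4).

input #1, k=-2, m=2, z=0: events B1->F, B2->F, B3->T, B5->E, B4->T, B5->S, B4->F; outcomes B1=F, B2=F, B3=T, B4=T, B4=F, B5=S, B5=E
input #2, k=0, m=3, z=0: events B1->F, B2->T, B2->F, B3->T, B5->E, B4->T, B5->S, B4->F; outcomes B1=F, B2=T, B2=F, B3=T, B4=T, B4=F, B5=S, B5=E
input #3, k=-1, m=3, z=1: events B1->T, B2->T, B2->T, B2->T, B2->F, B3->T, B5->E, B4->T, B5->E, B4->T, B5->S, B4->F; outcomes B1=T, B2=T, B2=F, B3=T, B4=T, B4=F, B5=S, B5=E
input #4, k=0, m=0, z=2: events B1->F, B2->F, B3->T, B5->E, B4->T, B5->S, B4->F; outcomes B1=F, B2=F, B3=T, B4=T, B4=F, B5=S, B5=E
input #5, k=-2, m=0, z=0: events B1->F, B2->F, B3->F, B5->E, B4->T, B5->S, B4->F; outcomes B1=F, B2=F, B3=F, B4=T, B4=F, B5=S, B5=E
input #6, k=-1, m=3, z=0: events B1->T, B2->T, B2->T, B2->F, B3->T, B5->E, B4->T, B5->S, B4->F; outcomes B1=T, B2=T, B2=F, B3=T, B4=T, B4=F, B5=S, B5=E
input #7, k=-3, m=0, z=2: events B1->F, B2->F, B3->T, B5->E, B4->T, B5->E, B4->T, B5->E, B4->T, B5->E, B4->T, B5->E, B4->T, B5->E, ...; outcomes B1=F, B2=F, B3=T, B4=T, B4=F, B5=S, B5=E
input #8, k=-2, m=3, z=0: events B1->F, B2->T, B2->F, B3->T, B5->E, B4->T, B5->S, B4->F; outcomes B1=F, B2=T, B2=F, B3=T, B4=T, B4=F, B5=S, B5=E
input #9, k=0, m=1, z=1: events B1->F, B2->F, B3->T, B5->E, B4->T, B5->S, B4->F; outcomes B1=F, B2=F, B3=T, B4=T, B4=F, B5=S, B5=E
input #10, k=-3, m=1, z=2: events B1->F, B2->T, B2->F, B3->T, B5->E, B4->T, B5->E, B4->T, B5->E, B4->T, B5->E, B4->T, B5->E, B4->T, ...; outcomes B1=F, B2=T, B2=F, B3=T, B4=T, B4=F, B5=S, B5=E
the full pool covers 10 outcomes: B1=T, B1=F, B2=T, B2=F, B3=T, B3=F, B4=T, B4=F, B5=S, B5=E
no size-1 subset reaches all 10 outcomes (best union: 8/10)
the canonical winner is {3, 5}: size 2, full 10-outcome coverage, earliest index list among size-2 covers

Answer: 3, 5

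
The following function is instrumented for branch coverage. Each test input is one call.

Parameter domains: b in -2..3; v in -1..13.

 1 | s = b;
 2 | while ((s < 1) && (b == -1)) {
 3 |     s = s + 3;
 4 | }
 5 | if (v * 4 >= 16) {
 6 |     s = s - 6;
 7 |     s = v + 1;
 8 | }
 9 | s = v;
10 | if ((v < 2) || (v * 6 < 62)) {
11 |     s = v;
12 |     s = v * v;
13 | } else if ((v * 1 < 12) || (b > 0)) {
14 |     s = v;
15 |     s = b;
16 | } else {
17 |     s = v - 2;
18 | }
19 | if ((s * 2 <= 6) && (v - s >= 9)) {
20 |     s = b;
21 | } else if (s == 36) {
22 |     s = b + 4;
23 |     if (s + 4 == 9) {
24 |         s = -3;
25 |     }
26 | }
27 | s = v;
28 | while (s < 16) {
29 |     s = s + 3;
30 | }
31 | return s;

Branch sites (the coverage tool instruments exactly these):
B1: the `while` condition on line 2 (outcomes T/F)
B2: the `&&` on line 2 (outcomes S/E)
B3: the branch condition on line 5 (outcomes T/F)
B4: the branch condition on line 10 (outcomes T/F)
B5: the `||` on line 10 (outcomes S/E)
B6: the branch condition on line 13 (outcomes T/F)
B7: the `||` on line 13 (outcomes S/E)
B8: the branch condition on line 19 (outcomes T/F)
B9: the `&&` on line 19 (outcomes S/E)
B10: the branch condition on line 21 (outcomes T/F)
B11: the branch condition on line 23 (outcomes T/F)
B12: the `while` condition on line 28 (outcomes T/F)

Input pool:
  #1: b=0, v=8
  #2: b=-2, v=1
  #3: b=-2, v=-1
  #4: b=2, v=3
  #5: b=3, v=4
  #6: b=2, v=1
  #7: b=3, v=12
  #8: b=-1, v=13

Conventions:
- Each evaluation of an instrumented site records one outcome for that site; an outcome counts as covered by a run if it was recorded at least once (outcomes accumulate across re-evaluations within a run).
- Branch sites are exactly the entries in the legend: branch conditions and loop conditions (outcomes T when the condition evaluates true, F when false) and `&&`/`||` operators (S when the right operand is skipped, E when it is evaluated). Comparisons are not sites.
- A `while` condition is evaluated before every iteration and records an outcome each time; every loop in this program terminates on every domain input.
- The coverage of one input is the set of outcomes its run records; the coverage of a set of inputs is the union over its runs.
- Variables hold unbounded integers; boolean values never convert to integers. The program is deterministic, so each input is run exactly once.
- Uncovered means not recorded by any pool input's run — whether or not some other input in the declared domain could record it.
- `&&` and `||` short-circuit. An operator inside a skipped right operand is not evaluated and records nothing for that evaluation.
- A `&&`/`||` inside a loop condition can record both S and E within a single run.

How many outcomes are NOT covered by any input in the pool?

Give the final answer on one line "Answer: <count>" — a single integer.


#1 (b=0, v=8) -> covered: B1=F, B2=E, B3=T, B4=T, B5=E, B8=F, B9=S, B10=F, B12=T, B12=F
#2 (b=-2, v=1) -> covered: B1=F, B2=E, B3=F, B4=T, B5=S, B8=F, B9=E, B10=F, B12=T, B12=F
#3 (b=-2, v=-1) -> covered: B1=F, B2=E, B3=F, B4=T, B5=S, B8=F, B9=E, B10=F, B12=T, B12=F
#4 (b=2, v=3) -> covered: B1=F, B2=S, B3=F, B4=T, B5=E, B8=F, B9=S, B10=F, B12=T, B12=F
#5 (b=3, v=4) -> covered: B1=F, B2=S, B3=T, B4=T, B5=E, B8=F, B9=S, B10=F, B12=T, B12=F
#6 (b=2, v=1) -> covered: B1=F, B2=S, B3=F, B4=T, B5=S, B8=F, B9=E, B10=F, B12=T, B12=F
#7 (b=3, v=12) -> covered: B1=F, B2=S, B3=T, B4=F, B5=E, B6=T, B7=E, B8=T, B9=E, B12=T, B12=F
#8 (b=-1, v=13) -> covered: B1=T, B1=F, B2=S, B2=E, B3=T, B4=F, B5=E, B6=F, B7=E, B8=F, B9=S, B10=F, B12=T, B12=F
union over the pool: B1=T, B1=F, B2=S, B2=E, B3=T, B3=F, B4=T, B4=F, B5=S, B5=E, B6=T, B6=F, B7=E, B8=T, B8=F, B9=S, B9=E, B10=F, B12=T, B12=F
uncovered (4 of 24): B7=S, B10=T, B11=T, B11=F
Answer: 4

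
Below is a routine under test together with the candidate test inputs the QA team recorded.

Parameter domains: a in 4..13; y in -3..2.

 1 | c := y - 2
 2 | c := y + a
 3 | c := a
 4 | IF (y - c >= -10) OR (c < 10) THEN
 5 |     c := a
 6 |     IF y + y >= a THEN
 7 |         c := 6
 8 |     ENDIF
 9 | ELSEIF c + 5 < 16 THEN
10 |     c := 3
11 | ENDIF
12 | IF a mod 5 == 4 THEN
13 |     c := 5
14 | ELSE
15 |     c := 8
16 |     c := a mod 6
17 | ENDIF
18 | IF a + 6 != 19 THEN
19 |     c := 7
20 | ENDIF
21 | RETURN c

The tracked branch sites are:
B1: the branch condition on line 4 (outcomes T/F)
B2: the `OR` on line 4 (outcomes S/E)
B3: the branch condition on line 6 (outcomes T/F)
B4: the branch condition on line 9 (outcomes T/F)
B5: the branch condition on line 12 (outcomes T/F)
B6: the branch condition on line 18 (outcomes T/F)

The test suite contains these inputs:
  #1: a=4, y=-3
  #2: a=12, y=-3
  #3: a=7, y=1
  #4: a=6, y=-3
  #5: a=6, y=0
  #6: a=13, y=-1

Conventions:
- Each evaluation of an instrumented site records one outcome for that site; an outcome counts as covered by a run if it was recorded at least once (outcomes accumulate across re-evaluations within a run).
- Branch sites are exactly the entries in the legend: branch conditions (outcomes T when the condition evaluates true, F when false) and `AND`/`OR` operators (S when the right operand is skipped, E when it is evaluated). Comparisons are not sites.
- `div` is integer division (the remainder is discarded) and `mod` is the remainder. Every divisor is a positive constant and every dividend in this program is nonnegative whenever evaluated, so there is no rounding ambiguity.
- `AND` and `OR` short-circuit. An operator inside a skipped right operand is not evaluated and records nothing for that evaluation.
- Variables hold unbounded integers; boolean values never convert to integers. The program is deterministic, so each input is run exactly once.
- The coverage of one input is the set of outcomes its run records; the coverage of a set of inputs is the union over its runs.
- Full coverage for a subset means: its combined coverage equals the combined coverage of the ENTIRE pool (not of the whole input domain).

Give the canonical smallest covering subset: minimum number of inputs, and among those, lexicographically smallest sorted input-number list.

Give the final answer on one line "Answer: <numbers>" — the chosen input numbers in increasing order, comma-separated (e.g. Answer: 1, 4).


input #1, a=4, y=-3: outcomes B1=T, B2=S, B3=F, B5=T, B6=T
input #2, a=12, y=-3: outcomes B1=F, B2=E, B4=F, B5=F, B6=T
input #3, a=7, y=1: outcomes B1=T, B2=S, B3=F, B5=F, B6=T
input #4, a=6, y=-3: outcomes B1=T, B2=S, B3=F, B5=F, B6=T
input #5, a=6, y=0: outcomes B1=T, B2=S, B3=F, B5=F, B6=T
input #6, a=13, y=-1: outcomes B1=F, B2=E, B4=F, B5=F, B6=F
pool-wide coverage (10 outcomes): B1=T, B1=F, B2=S, B2=E, B3=F, B4=F, B5=T, B5=F, B6=T, B6=F
every size-1 subset falls short of the 10 outcomes (best: 5/10)
the canonical winner is {1, 6}: size 2, full 10-outcome coverage, earliest index list among size-2 covers
Answer: 1, 6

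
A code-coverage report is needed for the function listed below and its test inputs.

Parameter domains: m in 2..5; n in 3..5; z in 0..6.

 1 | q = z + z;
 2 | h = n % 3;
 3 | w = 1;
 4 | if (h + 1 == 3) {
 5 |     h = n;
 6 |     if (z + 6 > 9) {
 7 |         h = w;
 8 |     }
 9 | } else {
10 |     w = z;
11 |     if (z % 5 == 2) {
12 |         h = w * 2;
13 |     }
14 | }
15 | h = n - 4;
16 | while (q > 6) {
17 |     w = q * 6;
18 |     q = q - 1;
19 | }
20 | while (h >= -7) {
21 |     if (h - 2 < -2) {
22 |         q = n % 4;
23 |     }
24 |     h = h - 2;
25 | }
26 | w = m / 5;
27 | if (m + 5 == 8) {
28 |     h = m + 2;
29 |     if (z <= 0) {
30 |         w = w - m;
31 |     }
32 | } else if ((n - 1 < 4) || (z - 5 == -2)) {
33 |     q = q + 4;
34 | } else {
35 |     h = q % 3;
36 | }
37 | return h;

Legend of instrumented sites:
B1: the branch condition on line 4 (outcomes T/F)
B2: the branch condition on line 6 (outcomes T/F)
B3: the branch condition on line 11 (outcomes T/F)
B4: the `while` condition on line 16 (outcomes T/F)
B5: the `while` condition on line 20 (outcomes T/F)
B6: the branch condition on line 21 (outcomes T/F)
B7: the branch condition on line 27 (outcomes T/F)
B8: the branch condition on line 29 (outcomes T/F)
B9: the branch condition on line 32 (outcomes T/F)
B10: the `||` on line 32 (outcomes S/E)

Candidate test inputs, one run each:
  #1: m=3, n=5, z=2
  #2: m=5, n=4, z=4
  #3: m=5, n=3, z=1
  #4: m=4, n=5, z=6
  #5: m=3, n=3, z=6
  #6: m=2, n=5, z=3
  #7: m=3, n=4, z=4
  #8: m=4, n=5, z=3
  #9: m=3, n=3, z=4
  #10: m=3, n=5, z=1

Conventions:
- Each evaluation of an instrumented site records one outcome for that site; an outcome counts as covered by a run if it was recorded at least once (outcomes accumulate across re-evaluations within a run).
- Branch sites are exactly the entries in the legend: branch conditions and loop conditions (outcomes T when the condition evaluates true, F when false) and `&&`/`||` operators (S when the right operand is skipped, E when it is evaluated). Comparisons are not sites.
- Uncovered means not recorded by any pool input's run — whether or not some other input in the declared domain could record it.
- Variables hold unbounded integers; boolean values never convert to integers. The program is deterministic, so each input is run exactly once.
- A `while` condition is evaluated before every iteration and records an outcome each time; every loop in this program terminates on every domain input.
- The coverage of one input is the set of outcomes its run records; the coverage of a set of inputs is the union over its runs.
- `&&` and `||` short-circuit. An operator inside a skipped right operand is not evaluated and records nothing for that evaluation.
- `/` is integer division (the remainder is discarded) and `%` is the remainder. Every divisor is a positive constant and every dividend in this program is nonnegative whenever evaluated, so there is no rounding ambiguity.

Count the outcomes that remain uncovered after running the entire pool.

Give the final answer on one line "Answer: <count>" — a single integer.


input #1, m=3, n=5, z=2: events B1->T, B2->F, B4->F, B5->T, B6->F, B5->T, B6->T, B5->T, B6->T, B5->T, B6->T, B5->T, B6->T, B5->F, ...; outcomes B1=T, B2=F, B4=F, B5=T, B5=F, B6=T, B6=F, B7=T, B8=F
input #2, m=5, n=4, z=4: events B1->F, B3->F, B4->T, B4->T, B4->F, B5->T, B6->F, B5->T, B6->T, B5->T, B6->T, B5->T, B6->T, B5->F, ...; outcomes B1=F, B3=F, B4=T, B4=F, B5=T, B5=F, B6=T, B6=F, B7=F, B9=T, B10=S
input #3, m=5, n=3, z=1: events B1->F, B3->F, B4->F, B5->T, B6->T, B5->T, B6->T, B5->T, B6->T, B5->T, B6->T, B5->F, B7->F, B10->S, ...; outcomes B1=F, B3=F, B4=F, B5=T, B5=F, B6=T, B7=F, B9=T, B10=S
input #4, m=4, n=5, z=6: events B1->T, B2->T, B4->T, B4->T, B4->T, B4->T, B4->T, B4->T, B4->F, B5->T, B6->F, B5->T, B6->T, B5->T, ...; outcomes B1=T, B2=T, B4=T, B4=F, B5=T, B5=F, B6=T, B6=F, B7=F, B9=F, B10=E
input #5, m=3, n=3, z=6: events B1->F, B3->F, B4->T, B4->T, B4->T, B4->T, B4->T, B4->T, B4->F, B5->T, B6->T, B5->T, B6->T, B5->T, ...; outcomes B1=F, B3=F, B4=T, B4=F, B5=T, B5=F, B6=T, B7=T, B8=F
input #6, m=2, n=5, z=3: events B1->T, B2->F, B4->F, B5->T, B6->F, B5->T, B6->T, B5->T, B6->T, B5->T, B6->T, B5->T, B6->T, B5->F, ...; outcomes B1=T, B2=F, B4=F, B5=T, B5=F, B6=T, B6=F, B7=F, B9=T, B10=E
input #7, m=3, n=4, z=4: events B1->F, B3->F, B4->T, B4->T, B4->F, B5->T, B6->F, B5->T, B6->T, B5->T, B6->T, B5->T, B6->T, B5->F, ...; outcomes B1=F, B3=F, B4=T, B4=F, B5=T, B5=F, B6=T, B6=F, B7=T, B8=F
input #8, m=4, n=5, z=3: events B1->T, B2->F, B4->F, B5->T, B6->F, B5->T, B6->T, B5->T, B6->T, B5->T, B6->T, B5->T, B6->T, B5->F, ...; outcomes B1=T, B2=F, B4=F, B5=T, B5=F, B6=T, B6=F, B7=F, B9=T, B10=E
input #9, m=3, n=3, z=4: events B1->F, B3->F, B4->T, B4->T, B4->F, B5->T, B6->T, B5->T, B6->T, B5->T, B6->T, B5->T, B6->T, B5->F, ...; outcomes B1=F, B3=F, B4=T, B4=F, B5=T, B5=F, B6=T, B7=T, B8=F
input #10, m=3, n=5, z=1: events B1->T, B2->F, B4->F, B5->T, B6->F, B5->T, B6->T, B5->T, B6->T, B5->T, B6->T, B5->T, B6->T, B5->F, ...; outcomes B1=T, B2=F, B4=F, B5=T, B5=F, B6=T, B6=F, B7=T, B8=F
union over the pool: B1=T, B1=F, B2=T, B2=F, B3=F, B4=T, B4=F, B5=T, B5=F, B6=T, B6=F, B7=T, B7=F, B8=F, B9=T, B9=F, B10=S, B10=E
uncovered (2 of 20): B3=T, B8=T
Answer: 2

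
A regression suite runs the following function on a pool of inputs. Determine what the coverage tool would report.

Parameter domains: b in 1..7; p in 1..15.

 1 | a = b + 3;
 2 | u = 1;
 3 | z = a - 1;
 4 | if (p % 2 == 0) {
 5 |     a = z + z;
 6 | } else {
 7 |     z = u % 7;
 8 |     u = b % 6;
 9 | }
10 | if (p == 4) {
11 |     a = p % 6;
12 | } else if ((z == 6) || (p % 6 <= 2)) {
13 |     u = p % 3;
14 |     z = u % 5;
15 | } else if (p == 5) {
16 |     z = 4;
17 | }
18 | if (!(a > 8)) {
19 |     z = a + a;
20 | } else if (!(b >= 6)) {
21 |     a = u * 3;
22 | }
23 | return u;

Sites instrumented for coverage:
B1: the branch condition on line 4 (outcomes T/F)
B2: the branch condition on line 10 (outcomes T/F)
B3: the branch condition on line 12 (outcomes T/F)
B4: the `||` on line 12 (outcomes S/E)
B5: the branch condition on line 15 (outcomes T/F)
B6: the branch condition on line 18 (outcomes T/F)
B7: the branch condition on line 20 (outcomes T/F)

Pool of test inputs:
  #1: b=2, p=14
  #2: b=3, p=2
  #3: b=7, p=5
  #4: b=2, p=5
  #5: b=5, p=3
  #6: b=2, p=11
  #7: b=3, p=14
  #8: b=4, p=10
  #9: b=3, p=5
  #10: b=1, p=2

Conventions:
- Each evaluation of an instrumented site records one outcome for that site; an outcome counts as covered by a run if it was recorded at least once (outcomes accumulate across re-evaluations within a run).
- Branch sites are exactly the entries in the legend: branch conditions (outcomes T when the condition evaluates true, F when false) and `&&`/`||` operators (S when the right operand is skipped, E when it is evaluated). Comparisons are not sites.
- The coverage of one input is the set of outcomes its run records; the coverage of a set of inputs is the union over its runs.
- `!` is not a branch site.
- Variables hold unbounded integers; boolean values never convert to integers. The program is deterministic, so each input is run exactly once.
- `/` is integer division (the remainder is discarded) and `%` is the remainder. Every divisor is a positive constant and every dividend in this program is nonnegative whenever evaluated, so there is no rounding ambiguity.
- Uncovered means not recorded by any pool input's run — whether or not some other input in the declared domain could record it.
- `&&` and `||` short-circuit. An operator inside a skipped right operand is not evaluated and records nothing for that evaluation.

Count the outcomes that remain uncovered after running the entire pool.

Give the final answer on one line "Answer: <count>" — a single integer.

input #1 (b=2, p=14): covers B1=T, B2=F, B3=T, B4=E, B6=T
input #2 (b=3, p=2): covers B1=T, B2=F, B3=T, B4=E, B6=F, B7=T
input #3 (b=7, p=5): covers B1=F, B2=F, B3=F, B4=E, B5=T, B6=F, B7=F
input #4 (b=2, p=5): covers B1=F, B2=F, B3=F, B4=E, B5=T, B6=T
input #5 (b=5, p=3): covers B1=F, B2=F, B3=F, B4=E, B5=F, B6=T
input #6 (b=2, p=11): covers B1=F, B2=F, B3=F, B4=E, B5=F, B6=T
input #7 (b=3, p=14): covers B1=T, B2=F, B3=T, B4=E, B6=F, B7=T
input #8 (b=4, p=10): covers B1=T, B2=F, B3=T, B4=S, B6=F, B7=T
input #9 (b=3, p=5): covers B1=F, B2=F, B3=F, B4=E, B5=T, B6=T
input #10 (b=1, p=2): covers B1=T, B2=F, B3=T, B4=E, B6=T
union over the pool: B1=T, B1=F, B2=F, B3=T, B3=F, B4=S, B4=E, B5=T, B5=F, B6=T, B6=F, B7=T, B7=F
uncovered (1 of 14): B2=T

Answer: 1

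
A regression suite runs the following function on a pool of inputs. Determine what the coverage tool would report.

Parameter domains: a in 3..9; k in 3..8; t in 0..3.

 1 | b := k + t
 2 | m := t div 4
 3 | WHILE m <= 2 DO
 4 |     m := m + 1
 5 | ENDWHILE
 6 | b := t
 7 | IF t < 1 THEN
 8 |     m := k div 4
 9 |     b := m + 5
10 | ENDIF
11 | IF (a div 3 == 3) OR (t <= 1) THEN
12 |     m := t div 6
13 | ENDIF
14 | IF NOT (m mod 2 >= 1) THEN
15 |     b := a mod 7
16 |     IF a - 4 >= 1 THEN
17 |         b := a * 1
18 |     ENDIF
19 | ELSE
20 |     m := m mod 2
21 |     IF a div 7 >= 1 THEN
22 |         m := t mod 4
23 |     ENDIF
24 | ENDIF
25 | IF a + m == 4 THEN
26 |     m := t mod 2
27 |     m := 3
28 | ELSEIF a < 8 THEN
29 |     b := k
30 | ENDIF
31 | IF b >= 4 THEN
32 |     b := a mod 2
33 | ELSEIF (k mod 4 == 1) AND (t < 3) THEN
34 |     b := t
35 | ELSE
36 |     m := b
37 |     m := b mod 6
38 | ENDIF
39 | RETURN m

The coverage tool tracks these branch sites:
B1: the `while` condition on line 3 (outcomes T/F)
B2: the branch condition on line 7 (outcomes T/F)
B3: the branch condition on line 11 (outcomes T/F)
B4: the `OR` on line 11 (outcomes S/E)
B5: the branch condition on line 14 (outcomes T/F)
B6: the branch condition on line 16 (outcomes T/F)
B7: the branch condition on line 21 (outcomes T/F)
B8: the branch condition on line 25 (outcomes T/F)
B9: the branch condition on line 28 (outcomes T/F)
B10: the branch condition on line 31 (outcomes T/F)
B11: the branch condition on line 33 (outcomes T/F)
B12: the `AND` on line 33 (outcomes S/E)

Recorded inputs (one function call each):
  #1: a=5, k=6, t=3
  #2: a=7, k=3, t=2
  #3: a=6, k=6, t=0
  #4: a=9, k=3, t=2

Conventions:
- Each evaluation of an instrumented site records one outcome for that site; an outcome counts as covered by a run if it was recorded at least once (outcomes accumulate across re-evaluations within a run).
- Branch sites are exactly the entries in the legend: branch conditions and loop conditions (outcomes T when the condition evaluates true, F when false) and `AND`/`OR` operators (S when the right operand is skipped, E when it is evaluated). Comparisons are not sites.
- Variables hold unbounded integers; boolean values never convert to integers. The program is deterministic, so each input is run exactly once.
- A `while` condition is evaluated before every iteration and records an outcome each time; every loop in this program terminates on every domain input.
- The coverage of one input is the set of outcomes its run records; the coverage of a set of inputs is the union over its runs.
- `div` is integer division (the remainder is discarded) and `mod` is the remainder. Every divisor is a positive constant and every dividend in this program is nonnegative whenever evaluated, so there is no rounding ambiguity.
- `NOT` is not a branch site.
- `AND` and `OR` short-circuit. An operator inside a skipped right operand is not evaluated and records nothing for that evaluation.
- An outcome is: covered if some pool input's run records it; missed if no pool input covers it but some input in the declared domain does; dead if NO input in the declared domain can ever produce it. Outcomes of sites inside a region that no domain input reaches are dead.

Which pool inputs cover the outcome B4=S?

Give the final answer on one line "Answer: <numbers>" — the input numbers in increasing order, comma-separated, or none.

input #1 (a=5, k=6, t=3): does not produce B4=S
input #2 (a=7, k=3, t=2): does not produce B4=S
input #3 (a=6, k=6, t=0): does not produce B4=S
input #4 (a=9, k=3, t=2): produces B4=S

Answer: 4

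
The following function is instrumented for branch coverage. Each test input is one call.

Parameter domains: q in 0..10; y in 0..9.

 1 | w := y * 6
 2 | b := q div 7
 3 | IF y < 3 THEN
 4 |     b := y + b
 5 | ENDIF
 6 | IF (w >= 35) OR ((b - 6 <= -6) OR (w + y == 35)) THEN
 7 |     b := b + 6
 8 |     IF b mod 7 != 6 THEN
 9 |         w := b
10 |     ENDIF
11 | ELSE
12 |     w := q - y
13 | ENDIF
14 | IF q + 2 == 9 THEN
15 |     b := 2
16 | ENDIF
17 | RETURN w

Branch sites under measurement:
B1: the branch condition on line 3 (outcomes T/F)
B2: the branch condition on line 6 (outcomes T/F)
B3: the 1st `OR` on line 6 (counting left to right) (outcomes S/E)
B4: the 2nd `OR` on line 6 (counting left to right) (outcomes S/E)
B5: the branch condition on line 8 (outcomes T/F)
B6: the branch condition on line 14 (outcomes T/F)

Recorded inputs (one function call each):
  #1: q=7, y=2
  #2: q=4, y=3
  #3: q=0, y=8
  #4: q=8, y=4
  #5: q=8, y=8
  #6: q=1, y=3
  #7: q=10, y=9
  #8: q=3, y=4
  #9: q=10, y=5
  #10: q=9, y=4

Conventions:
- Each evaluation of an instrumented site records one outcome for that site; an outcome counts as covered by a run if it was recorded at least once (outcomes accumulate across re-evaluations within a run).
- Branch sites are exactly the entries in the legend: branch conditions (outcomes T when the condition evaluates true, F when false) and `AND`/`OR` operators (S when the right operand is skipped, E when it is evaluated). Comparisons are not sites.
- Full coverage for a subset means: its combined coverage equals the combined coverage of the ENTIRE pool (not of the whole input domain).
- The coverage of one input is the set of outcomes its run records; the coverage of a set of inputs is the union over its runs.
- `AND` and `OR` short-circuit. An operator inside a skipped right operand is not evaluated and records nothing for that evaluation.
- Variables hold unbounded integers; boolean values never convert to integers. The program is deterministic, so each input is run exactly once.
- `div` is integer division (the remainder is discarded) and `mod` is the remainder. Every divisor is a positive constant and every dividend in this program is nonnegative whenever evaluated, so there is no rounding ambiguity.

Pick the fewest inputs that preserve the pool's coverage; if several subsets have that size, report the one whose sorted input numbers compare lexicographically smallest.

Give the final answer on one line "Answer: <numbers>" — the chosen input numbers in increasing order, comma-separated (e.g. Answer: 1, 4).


run #1 (q=7, y=2) records B1=T, B2=F, B3=E, B4=E, B6=T
run #2 (q=4, y=3) records B1=F, B2=T, B3=E, B4=S, B5=F, B6=F
run #3 (q=0, y=8) records B1=F, B2=T, B3=S, B5=F, B6=F
run #4 (q=8, y=4) records B1=F, B2=F, B3=E, B4=E, B6=F
run #5 (q=8, y=8) records B1=F, B2=T, B3=S, B5=T, B6=F
run #6 (q=1, y=3) records B1=F, B2=T, B3=E, B4=S, B5=F, B6=F
run #7 (q=10, y=9) records B1=F, B2=T, B3=S, B5=T, B6=F
run #8 (q=3, y=4) records B1=F, B2=T, B3=E, B4=S, B5=F, B6=F
run #9 (q=10, y=5) records B1=F, B2=T, B3=E, B4=E, B5=T, B6=F
run #10 (q=9, y=4) records B1=F, B2=F, B3=E, B4=E, B6=F
pool-wide coverage (12 outcomes): B1=T, B1=F, B2=T, B2=F, B3=S, B3=E, B4=S, B4=E, B5=T, B5=F, B6=T, B6=F
size 1 is not enough: best union over all size-1 subsets is 6/12
size 2 is not enough: best union over all size-2 subsets is 10/12
at size 3, {1, 2, 5} reaches all 12 outcomes; every lexicographically earlier size-3 subset fails
Answer: 1, 2, 5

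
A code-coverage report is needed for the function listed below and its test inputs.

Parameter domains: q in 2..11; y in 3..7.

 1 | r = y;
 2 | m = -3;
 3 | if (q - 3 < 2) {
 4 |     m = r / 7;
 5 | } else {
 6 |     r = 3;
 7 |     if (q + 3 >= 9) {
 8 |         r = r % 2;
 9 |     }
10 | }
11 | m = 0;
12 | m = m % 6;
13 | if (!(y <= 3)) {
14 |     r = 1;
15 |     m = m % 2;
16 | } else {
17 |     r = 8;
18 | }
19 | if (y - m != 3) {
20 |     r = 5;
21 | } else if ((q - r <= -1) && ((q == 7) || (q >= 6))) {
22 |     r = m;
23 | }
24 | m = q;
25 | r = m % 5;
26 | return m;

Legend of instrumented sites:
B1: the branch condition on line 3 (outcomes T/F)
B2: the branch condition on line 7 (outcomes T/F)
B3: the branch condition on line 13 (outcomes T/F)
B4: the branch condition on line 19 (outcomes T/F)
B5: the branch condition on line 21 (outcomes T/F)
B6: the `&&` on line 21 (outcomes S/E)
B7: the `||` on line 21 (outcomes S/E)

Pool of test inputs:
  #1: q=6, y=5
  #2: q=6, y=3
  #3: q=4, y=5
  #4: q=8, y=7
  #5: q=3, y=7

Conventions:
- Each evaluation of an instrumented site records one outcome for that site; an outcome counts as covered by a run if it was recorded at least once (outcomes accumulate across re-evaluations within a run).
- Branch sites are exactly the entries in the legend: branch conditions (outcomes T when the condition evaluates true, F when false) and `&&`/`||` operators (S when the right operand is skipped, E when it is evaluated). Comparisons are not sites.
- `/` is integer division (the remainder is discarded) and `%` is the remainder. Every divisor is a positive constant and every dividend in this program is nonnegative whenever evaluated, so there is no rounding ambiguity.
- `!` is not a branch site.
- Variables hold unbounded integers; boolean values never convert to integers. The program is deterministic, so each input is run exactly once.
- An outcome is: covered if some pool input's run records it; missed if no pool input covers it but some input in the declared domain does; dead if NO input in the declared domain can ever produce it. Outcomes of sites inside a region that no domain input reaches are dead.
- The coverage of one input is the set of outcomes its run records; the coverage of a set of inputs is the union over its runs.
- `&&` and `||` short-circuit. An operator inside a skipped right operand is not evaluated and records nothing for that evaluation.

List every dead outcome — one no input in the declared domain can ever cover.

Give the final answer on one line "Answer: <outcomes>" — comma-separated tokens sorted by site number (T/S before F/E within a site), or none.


checking every outcome against all 50 domain inputs:
  reachable outcomes have witnesses, e.g. B1=T (e.g. q=2, y=3), B1=F (e.g. q=5, y=3), B2=T (e.g. q=6, y=3), B2=F (e.g. q=5, y=3)
Answer: none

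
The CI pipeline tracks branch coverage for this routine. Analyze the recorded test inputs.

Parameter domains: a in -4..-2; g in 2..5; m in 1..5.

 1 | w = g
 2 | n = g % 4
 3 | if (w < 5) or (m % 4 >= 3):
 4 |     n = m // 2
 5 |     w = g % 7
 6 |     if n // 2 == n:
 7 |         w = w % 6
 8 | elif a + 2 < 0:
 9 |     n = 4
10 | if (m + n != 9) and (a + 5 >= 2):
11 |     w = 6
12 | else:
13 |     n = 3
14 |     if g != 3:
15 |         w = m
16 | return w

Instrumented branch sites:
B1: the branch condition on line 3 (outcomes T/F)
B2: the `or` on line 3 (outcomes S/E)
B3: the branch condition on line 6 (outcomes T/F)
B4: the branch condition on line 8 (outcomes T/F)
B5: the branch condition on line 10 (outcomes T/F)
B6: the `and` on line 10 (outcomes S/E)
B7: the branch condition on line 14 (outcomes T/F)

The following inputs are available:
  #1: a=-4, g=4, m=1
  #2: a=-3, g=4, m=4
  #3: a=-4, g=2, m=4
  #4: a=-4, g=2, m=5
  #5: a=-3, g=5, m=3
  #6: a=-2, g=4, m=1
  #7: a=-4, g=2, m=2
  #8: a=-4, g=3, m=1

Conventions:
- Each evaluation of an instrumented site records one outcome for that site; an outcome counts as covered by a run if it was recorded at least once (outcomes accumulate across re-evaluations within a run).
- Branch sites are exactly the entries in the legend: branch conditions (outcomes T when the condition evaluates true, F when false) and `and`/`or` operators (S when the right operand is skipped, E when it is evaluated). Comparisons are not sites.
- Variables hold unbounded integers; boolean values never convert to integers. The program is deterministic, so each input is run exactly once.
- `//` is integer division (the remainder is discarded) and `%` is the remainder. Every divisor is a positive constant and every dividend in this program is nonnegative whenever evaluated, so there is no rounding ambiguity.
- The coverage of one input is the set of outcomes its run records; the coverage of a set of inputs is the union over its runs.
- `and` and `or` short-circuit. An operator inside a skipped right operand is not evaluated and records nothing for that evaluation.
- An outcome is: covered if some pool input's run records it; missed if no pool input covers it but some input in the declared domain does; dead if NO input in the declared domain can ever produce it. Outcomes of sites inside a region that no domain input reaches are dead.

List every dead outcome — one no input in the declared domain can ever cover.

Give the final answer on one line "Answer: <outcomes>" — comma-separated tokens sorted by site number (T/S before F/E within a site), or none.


checking every outcome against all 60 domain inputs:
  reachable outcomes have witnesses, e.g. B1=T (e.g. a=-4, g=2, m=1), B1=F (e.g. a=-4, g=5, m=1), B2=S (e.g. a=-4, g=2, m=1), B2=E (e.g. a=-4, g=5, m=1)
Answer: none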